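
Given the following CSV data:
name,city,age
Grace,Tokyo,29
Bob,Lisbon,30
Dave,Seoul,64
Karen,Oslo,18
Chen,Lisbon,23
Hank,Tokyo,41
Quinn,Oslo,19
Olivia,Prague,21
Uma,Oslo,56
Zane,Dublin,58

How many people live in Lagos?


Scanning city column for 'Lagos':
Total matches: 0

ANSWER: 0


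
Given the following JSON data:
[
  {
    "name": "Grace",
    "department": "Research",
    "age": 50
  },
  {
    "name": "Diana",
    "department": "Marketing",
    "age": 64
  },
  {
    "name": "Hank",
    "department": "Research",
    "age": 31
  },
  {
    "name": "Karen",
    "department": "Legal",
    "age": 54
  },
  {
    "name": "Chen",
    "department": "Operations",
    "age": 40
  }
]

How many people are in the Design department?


Scanning records for department = Design
  No matches found
Count: 0

ANSWER: 0


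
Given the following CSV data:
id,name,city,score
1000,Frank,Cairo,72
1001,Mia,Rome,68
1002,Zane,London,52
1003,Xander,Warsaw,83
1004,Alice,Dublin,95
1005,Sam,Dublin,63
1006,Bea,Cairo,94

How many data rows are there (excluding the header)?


Counting rows (excluding header):
Header: id,name,city,score
Data rows: 7

ANSWER: 7


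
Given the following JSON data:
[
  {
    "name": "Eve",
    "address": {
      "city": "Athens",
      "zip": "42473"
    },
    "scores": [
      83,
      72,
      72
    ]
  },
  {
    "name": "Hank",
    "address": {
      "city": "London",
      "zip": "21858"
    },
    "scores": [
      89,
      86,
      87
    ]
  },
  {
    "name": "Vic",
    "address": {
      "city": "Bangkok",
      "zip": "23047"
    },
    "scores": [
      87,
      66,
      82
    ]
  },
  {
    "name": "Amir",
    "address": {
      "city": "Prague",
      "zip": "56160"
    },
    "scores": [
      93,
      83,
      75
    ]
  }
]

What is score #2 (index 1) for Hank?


Path: records[1].scores[1]
Value: 86

ANSWER: 86


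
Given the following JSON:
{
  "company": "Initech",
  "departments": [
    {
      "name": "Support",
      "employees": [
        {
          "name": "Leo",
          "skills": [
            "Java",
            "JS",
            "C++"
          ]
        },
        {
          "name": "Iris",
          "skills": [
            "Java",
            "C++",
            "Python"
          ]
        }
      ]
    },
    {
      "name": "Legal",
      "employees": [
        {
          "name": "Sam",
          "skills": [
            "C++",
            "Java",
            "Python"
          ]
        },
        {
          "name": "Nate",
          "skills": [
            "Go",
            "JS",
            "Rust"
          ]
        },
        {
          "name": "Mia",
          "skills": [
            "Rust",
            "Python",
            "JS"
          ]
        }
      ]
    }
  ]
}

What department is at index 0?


Path: departments[0].name
Value: Support

ANSWER: Support


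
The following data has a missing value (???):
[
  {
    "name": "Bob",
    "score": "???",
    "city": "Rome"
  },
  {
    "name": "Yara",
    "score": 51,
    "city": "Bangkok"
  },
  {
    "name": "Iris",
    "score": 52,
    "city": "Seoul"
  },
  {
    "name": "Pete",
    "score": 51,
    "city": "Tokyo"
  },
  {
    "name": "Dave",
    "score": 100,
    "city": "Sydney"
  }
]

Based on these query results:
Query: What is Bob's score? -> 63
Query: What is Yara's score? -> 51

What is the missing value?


The missing value is Bob's score
From query: Bob's score = 63

ANSWER: 63


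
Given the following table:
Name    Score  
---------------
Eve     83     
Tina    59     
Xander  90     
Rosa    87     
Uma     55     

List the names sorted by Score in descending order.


Sorting by Score (descending):
  Xander: 90
  Rosa: 87
  Eve: 83
  Tina: 59
  Uma: 55


ANSWER: Xander, Rosa, Eve, Tina, Uma


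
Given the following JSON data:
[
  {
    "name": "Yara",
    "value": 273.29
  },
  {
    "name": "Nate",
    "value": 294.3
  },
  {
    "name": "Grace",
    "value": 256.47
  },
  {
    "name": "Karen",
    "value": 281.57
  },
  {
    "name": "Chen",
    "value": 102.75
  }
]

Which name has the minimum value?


Comparing values:
  Yara: 273.29
  Nate: 294.3
  Grace: 256.47
  Karen: 281.57
  Chen: 102.75
Minimum: Chen (102.75)

ANSWER: Chen


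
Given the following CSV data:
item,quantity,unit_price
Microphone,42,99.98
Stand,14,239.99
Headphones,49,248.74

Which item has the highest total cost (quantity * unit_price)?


Computing row totals:
  Microphone: 4199.16
  Stand: 3359.86
  Headphones: 12188.26
Maximum: Headphones (12188.26)

ANSWER: Headphones


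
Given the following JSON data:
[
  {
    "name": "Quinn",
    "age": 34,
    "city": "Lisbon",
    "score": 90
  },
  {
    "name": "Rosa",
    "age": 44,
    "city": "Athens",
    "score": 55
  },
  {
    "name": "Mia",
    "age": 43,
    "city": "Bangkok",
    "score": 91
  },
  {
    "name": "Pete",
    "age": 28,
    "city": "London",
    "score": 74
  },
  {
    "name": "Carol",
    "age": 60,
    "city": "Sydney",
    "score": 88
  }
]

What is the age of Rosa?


Looking up record where name = Rosa
Record index: 1
Field 'age' = 44

ANSWER: 44


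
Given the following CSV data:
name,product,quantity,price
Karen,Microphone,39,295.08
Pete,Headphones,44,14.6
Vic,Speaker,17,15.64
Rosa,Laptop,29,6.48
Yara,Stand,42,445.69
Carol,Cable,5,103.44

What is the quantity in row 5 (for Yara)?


Row 5: Yara
Column 'quantity' = 42

ANSWER: 42


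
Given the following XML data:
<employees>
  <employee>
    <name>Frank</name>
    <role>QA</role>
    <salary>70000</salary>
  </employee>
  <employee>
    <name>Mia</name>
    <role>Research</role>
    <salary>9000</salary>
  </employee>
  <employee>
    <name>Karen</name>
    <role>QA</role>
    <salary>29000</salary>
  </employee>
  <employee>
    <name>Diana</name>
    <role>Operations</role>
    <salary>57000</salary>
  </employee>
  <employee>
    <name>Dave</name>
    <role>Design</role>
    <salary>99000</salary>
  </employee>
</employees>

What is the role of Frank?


Searching for <employee> with <name>Frank</name>
Found at position 1
<role>QA</role>

ANSWER: QA


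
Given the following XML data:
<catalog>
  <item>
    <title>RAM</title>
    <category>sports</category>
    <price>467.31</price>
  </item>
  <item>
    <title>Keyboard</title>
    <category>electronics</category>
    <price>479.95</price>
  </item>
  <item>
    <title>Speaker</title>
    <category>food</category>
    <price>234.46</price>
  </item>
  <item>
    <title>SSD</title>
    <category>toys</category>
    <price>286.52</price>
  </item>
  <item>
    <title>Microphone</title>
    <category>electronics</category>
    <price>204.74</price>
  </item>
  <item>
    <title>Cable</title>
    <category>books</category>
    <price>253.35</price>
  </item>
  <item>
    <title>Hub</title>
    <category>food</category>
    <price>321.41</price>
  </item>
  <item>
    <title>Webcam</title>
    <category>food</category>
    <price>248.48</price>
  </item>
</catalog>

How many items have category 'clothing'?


Scanning <item> elements for <category>clothing</category>:
Count: 0

ANSWER: 0


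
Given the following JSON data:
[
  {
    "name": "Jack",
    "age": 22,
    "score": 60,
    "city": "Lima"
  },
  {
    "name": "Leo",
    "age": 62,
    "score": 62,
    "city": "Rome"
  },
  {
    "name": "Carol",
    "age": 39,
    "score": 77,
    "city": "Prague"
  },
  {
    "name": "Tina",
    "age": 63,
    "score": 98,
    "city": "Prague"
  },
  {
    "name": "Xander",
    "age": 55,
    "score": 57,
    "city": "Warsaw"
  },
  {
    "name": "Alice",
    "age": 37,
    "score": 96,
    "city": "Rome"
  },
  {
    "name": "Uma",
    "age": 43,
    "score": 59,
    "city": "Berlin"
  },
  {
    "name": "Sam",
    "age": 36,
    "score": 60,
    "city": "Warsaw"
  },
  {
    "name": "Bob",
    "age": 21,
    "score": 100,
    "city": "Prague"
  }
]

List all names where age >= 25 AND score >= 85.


Checking both conditions:
  Jack (age=22, score=60) -> no
  Leo (age=62, score=62) -> no
  Carol (age=39, score=77) -> no
  Tina (age=63, score=98) -> YES
  Xander (age=55, score=57) -> no
  Alice (age=37, score=96) -> YES
  Uma (age=43, score=59) -> no
  Sam (age=36, score=60) -> no
  Bob (age=21, score=100) -> no


ANSWER: Tina, Alice


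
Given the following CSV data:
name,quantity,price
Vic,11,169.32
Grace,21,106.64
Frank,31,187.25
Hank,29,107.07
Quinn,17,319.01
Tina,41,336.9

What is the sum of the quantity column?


Values in 'quantity' column:
  Row 1: 11
  Row 2: 21
  Row 3: 31
  Row 4: 29
  Row 5: 17
  Row 6: 41
Sum = 11 + 21 + 31 + 29 + 17 + 41 = 150

ANSWER: 150


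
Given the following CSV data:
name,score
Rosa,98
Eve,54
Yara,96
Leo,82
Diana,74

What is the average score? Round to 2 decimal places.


Scores: 98, 54, 96, 82, 74
Sum = 404
Count = 5
Average = 404 / 5 = 80.80

ANSWER: 80.80


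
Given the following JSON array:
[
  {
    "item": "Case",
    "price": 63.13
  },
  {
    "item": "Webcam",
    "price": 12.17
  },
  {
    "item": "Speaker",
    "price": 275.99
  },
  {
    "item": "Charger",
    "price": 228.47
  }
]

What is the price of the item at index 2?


Array index 2 -> Speaker
price = 275.99

ANSWER: 275.99


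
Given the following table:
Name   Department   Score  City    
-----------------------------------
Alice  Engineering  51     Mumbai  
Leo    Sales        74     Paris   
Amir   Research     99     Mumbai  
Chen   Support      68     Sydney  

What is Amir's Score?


Row 3: Amir
Score = 99

ANSWER: 99


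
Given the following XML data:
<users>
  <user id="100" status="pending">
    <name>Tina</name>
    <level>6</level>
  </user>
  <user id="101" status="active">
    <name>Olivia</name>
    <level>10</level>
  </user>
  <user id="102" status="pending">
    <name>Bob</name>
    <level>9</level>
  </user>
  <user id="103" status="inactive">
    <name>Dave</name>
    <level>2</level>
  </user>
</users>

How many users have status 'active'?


Counting users with status='active':
  Olivia (id=101) -> MATCH
Count: 1

ANSWER: 1


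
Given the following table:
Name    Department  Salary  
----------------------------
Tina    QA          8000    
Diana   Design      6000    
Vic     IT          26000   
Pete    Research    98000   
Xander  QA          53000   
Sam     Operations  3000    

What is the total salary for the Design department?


Design department members:
  Diana: 6000
Total = 6000 = 6000

ANSWER: 6000


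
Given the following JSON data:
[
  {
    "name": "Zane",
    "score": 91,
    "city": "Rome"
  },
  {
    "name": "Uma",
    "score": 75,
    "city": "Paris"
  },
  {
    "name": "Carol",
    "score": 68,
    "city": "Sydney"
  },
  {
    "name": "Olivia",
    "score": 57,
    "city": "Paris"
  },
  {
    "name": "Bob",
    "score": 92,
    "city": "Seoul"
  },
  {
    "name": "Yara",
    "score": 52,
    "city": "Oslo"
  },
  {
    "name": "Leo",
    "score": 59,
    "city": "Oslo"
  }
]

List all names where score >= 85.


Filtering records where score >= 85:
  Zane (score=91) -> YES
  Uma (score=75) -> no
  Carol (score=68) -> no
  Olivia (score=57) -> no
  Bob (score=92) -> YES
  Yara (score=52) -> no
  Leo (score=59) -> no


ANSWER: Zane, Bob


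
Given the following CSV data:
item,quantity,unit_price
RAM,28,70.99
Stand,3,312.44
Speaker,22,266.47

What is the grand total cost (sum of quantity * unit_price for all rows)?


Computing row totals:
  RAM: 28 * 70.99 = 1987.72
  Stand: 3 * 312.44 = 937.32
  Speaker: 22 * 266.47 = 5862.34
Grand total = 1987.72 + 937.32 + 5862.34 = 8787.38

ANSWER: 8787.38


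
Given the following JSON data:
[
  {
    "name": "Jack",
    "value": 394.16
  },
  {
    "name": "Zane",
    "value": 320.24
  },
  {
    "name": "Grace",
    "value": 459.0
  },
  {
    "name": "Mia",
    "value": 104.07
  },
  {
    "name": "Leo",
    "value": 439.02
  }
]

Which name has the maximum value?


Comparing values:
  Jack: 394.16
  Zane: 320.24
  Grace: 459.0
  Mia: 104.07
  Leo: 439.02
Maximum: Grace (459.0)

ANSWER: Grace


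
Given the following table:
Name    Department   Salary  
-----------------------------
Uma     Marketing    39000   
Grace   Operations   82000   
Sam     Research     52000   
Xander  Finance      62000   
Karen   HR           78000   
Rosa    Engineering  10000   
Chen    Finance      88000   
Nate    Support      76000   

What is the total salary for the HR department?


HR department members:
  Karen: 78000
Total = 78000 = 78000

ANSWER: 78000


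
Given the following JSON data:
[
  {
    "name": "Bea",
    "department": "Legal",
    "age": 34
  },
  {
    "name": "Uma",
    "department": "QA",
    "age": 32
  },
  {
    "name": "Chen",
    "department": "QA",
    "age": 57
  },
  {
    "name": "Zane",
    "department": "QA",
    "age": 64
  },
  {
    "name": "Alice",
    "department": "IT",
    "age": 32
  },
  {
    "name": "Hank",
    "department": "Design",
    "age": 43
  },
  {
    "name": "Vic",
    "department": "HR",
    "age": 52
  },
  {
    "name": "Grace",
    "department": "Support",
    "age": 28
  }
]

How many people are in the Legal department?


Scanning records for department = Legal
  Record 0: Bea
Count: 1

ANSWER: 1


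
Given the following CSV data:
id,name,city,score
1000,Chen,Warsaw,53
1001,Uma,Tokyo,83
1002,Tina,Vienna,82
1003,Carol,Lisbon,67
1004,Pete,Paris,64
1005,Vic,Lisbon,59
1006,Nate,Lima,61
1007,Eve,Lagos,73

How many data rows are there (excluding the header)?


Counting rows (excluding header):
Header: id,name,city,score
Data rows: 8

ANSWER: 8


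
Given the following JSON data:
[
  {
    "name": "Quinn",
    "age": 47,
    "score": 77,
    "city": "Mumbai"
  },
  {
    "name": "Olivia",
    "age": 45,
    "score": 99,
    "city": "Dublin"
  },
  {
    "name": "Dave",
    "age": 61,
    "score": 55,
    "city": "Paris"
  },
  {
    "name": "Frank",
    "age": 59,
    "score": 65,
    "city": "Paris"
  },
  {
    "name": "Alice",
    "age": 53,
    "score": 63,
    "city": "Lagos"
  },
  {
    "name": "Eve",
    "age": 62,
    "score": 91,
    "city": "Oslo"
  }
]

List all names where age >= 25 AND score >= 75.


Checking both conditions:
  Quinn (age=47, score=77) -> YES
  Olivia (age=45, score=99) -> YES
  Dave (age=61, score=55) -> no
  Frank (age=59, score=65) -> no
  Alice (age=53, score=63) -> no
  Eve (age=62, score=91) -> YES


ANSWER: Quinn, Olivia, Eve


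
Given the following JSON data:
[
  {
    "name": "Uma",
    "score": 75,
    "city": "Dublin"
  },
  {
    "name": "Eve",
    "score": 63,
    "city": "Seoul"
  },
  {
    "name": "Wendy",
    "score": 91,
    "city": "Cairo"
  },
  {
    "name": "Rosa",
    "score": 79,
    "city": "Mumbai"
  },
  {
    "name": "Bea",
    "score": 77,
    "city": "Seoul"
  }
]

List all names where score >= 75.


Filtering records where score >= 75:
  Uma (score=75) -> YES
  Eve (score=63) -> no
  Wendy (score=91) -> YES
  Rosa (score=79) -> YES
  Bea (score=77) -> YES


ANSWER: Uma, Wendy, Rosa, Bea


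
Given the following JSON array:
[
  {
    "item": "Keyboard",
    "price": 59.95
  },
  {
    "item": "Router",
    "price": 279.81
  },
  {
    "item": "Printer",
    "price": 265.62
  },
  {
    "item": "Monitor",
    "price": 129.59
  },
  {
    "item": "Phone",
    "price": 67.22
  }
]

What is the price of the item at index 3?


Array index 3 -> Monitor
price = 129.59

ANSWER: 129.59


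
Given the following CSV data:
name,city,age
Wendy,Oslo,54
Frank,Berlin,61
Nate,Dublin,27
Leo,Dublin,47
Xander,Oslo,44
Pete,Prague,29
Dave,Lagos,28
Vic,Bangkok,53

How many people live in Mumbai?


Scanning city column for 'Mumbai':
Total matches: 0

ANSWER: 0


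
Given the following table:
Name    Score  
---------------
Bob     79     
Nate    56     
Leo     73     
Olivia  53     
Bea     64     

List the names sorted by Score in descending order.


Sorting by Score (descending):
  Bob: 79
  Leo: 73
  Bea: 64
  Nate: 56
  Olivia: 53


ANSWER: Bob, Leo, Bea, Nate, Olivia


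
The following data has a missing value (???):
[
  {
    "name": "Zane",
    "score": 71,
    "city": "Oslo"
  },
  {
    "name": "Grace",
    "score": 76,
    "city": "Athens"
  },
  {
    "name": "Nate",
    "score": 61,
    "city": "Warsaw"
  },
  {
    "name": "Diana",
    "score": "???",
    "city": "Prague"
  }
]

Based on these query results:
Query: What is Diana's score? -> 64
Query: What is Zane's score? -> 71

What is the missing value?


The missing value is Diana's score
From query: Diana's score = 64

ANSWER: 64


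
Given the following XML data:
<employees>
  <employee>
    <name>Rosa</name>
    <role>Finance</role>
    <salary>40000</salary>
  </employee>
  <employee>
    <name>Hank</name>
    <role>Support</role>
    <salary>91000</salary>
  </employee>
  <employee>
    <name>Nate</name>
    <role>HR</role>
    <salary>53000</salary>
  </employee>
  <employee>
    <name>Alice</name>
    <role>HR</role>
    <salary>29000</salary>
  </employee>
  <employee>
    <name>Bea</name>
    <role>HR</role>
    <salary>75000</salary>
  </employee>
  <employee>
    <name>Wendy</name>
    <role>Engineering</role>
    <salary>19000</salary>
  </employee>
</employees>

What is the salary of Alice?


Searching for <employee> with <name>Alice</name>
Found at position 4
<salary>29000</salary>

ANSWER: 29000


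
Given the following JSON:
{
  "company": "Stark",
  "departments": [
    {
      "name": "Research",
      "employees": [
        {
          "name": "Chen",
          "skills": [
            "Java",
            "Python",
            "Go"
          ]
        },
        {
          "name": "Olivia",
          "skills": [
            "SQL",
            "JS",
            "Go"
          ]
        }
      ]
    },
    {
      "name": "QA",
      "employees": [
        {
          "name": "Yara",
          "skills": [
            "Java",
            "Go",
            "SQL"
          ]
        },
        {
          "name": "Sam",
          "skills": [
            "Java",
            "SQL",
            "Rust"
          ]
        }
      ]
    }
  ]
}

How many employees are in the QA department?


Path: departments[1].employees
Count: 2

ANSWER: 2


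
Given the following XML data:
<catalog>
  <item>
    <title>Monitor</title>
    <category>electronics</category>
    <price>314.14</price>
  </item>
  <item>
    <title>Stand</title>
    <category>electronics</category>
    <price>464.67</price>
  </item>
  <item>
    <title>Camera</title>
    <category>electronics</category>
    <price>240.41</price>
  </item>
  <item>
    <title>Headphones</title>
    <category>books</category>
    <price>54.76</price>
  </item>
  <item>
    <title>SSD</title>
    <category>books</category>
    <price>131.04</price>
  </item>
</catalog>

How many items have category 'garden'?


Scanning <item> elements for <category>garden</category>:
Count: 0

ANSWER: 0


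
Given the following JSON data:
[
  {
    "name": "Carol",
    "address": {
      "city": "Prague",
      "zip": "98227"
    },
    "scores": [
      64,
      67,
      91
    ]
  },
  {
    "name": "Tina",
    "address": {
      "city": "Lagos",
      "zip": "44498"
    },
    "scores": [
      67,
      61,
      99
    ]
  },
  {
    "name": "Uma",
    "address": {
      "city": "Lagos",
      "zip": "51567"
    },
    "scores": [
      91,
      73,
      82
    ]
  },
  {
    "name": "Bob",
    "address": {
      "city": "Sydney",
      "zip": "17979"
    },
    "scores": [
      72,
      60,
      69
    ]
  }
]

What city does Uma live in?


Path: records[2].address.city
Value: Lagos

ANSWER: Lagos


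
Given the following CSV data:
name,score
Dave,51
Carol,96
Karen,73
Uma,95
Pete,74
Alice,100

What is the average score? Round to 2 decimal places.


Scores: 51, 96, 73, 95, 74, 100
Sum = 489
Count = 6
Average = 489 / 6 = 81.50

ANSWER: 81.50


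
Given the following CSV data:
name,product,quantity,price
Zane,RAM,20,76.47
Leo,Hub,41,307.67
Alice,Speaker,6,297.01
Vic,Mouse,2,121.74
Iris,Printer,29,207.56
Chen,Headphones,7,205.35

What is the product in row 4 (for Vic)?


Row 4: Vic
Column 'product' = Mouse

ANSWER: Mouse


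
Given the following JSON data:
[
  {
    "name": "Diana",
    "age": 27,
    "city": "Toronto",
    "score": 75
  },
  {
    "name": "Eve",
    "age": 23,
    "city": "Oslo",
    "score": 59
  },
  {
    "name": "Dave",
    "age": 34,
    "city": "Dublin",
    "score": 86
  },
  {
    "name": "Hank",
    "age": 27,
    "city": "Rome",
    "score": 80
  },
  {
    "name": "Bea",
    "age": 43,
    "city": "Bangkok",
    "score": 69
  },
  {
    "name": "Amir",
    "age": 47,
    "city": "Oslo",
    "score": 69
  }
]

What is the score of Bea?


Looking up record where name = Bea
Record index: 4
Field 'score' = 69

ANSWER: 69


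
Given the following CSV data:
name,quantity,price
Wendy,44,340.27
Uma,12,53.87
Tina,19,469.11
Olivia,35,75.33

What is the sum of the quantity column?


Values in 'quantity' column:
  Row 1: 44
  Row 2: 12
  Row 3: 19
  Row 4: 35
Sum = 44 + 12 + 19 + 35 = 110

ANSWER: 110


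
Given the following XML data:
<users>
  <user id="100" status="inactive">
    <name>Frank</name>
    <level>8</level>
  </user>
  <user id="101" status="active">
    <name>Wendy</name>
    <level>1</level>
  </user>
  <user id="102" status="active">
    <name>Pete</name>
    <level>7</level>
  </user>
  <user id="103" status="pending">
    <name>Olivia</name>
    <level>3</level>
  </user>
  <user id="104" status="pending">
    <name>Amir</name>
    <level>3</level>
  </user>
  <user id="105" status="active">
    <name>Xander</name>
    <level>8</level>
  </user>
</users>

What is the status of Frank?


Finding user with name = Frank
user id="100" status="inactive"

ANSWER: inactive


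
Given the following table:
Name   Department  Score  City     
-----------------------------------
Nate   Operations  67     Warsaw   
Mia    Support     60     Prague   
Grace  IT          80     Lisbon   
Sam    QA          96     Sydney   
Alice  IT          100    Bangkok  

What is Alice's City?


Row 5: Alice
City = Bangkok

ANSWER: Bangkok


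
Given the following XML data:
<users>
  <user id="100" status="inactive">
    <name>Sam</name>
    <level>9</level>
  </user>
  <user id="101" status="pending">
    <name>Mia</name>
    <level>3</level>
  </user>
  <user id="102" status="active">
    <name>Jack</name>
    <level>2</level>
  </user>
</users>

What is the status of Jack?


Finding user with name = Jack
user id="102" status="active"

ANSWER: active


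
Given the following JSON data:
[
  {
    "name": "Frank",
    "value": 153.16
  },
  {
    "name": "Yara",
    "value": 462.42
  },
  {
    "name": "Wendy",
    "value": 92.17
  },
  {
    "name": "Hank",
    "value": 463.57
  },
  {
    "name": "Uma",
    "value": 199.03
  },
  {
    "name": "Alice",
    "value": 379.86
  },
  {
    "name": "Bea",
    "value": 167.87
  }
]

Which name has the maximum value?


Comparing values:
  Frank: 153.16
  Yara: 462.42
  Wendy: 92.17
  Hank: 463.57
  Uma: 199.03
  Alice: 379.86
  Bea: 167.87
Maximum: Hank (463.57)

ANSWER: Hank


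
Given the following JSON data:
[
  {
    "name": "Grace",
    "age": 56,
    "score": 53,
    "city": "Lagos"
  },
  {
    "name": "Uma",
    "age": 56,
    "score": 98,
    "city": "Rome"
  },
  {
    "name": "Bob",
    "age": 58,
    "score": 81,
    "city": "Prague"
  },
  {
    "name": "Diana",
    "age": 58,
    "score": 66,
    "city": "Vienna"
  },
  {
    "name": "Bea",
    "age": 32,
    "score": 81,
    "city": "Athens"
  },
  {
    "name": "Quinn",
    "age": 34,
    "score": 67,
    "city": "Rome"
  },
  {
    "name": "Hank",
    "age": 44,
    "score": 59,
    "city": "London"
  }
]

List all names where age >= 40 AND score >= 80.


Checking both conditions:
  Grace (age=56, score=53) -> no
  Uma (age=56, score=98) -> YES
  Bob (age=58, score=81) -> YES
  Diana (age=58, score=66) -> no
  Bea (age=32, score=81) -> no
  Quinn (age=34, score=67) -> no
  Hank (age=44, score=59) -> no


ANSWER: Uma, Bob


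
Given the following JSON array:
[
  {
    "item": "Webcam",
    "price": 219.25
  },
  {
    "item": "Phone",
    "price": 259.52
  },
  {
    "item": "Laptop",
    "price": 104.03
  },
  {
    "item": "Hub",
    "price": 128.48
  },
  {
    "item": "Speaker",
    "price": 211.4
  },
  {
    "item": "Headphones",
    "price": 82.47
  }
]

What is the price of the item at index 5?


Array index 5 -> Headphones
price = 82.47

ANSWER: 82.47


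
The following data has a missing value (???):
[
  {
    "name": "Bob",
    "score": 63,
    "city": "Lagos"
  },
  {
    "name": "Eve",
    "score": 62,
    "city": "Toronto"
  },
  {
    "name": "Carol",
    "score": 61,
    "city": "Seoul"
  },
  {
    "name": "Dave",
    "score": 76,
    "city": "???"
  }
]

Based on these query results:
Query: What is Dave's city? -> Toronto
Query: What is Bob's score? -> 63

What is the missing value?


The missing value is Dave's city
From query: Dave's city = Toronto

ANSWER: Toronto


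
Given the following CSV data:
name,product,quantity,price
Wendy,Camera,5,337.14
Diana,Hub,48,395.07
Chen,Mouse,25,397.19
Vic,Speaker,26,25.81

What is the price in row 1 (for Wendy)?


Row 1: Wendy
Column 'price' = 337.14

ANSWER: 337.14


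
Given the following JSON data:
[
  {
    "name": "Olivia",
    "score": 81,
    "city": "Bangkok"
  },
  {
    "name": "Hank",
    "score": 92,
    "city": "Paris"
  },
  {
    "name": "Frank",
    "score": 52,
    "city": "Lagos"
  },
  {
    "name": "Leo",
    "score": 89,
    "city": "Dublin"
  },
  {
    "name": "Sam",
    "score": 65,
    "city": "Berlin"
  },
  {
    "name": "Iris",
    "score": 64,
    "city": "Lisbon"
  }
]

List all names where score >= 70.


Filtering records where score >= 70:
  Olivia (score=81) -> YES
  Hank (score=92) -> YES
  Frank (score=52) -> no
  Leo (score=89) -> YES
  Sam (score=65) -> no
  Iris (score=64) -> no


ANSWER: Olivia, Hank, Leo


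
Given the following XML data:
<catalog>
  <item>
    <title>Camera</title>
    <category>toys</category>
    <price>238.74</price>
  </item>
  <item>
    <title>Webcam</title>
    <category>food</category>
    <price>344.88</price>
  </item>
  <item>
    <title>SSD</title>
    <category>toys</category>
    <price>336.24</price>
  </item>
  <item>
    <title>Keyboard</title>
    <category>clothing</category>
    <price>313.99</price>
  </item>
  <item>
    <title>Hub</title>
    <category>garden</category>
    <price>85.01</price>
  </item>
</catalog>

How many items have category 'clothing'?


Scanning <item> elements for <category>clothing</category>:
  Item 4: Keyboard -> MATCH
Count: 1

ANSWER: 1


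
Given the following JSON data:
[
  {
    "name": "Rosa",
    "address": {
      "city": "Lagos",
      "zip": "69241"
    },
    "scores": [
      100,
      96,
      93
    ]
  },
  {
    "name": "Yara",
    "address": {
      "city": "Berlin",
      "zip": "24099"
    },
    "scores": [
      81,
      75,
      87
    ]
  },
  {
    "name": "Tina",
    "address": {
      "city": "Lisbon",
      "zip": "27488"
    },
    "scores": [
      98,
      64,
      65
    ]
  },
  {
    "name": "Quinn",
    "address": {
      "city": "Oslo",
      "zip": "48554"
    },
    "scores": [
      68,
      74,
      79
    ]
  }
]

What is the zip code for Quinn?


Path: records[3].address.zip
Value: 48554

ANSWER: 48554


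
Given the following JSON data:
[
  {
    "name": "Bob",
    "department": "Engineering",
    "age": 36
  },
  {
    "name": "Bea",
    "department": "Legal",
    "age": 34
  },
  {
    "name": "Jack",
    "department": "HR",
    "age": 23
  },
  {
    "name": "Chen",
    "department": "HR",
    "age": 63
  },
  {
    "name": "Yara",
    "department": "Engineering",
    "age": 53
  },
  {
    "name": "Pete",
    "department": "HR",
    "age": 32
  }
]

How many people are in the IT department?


Scanning records for department = IT
  No matches found
Count: 0

ANSWER: 0


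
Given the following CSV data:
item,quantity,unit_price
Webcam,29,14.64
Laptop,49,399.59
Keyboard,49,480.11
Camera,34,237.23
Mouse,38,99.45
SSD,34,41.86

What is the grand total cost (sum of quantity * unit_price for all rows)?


Computing row totals:
  Webcam: 29 * 14.64 = 424.56
  Laptop: 49 * 399.59 = 19579.91
  Keyboard: 49 * 480.11 = 23525.39
  Camera: 34 * 237.23 = 8065.82
  Mouse: 38 * 99.45 = 3779.1
  SSD: 34 * 41.86 = 1423.24
Grand total = 424.56 + 19579.91 + 23525.39 + 8065.82 + 3779.1 + 1423.24 = 56798.02

ANSWER: 56798.02


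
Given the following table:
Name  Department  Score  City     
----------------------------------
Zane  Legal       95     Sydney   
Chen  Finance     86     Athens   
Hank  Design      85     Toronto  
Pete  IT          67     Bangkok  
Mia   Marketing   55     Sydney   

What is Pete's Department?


Row 4: Pete
Department = IT

ANSWER: IT


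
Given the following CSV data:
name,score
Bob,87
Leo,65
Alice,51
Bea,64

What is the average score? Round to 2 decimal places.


Scores: 87, 65, 51, 64
Sum = 267
Count = 4
Average = 267 / 4 = 66.75

ANSWER: 66.75


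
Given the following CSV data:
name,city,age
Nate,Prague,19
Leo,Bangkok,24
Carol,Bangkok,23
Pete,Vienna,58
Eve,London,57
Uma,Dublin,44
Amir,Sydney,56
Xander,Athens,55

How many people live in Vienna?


Scanning city column for 'Vienna':
  Row 4: Pete -> MATCH
Total matches: 1

ANSWER: 1


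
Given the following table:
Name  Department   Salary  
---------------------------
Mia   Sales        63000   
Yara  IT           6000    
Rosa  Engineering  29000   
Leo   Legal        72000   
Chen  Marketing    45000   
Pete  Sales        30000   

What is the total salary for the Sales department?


Sales department members:
  Mia: 63000
  Pete: 30000
Total = 63000 + 30000 = 93000

ANSWER: 93000


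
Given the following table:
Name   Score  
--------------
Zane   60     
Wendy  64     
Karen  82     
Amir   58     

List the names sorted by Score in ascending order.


Sorting by Score (ascending):
  Amir: 58
  Zane: 60
  Wendy: 64
  Karen: 82


ANSWER: Amir, Zane, Wendy, Karen


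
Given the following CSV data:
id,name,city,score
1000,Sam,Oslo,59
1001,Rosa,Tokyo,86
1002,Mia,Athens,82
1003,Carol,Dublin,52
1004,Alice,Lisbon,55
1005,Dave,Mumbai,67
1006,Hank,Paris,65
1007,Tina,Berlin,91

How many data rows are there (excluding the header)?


Counting rows (excluding header):
Header: id,name,city,score
Data rows: 8

ANSWER: 8


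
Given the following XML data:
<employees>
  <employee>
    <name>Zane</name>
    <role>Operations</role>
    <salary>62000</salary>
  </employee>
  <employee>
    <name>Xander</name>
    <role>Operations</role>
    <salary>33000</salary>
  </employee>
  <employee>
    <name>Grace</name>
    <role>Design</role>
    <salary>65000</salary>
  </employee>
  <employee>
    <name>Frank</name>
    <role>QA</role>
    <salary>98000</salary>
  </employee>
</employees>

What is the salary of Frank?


Searching for <employee> with <name>Frank</name>
Found at position 4
<salary>98000</salary>

ANSWER: 98000


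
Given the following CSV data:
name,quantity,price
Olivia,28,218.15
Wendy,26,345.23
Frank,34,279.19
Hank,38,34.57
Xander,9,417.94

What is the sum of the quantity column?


Values in 'quantity' column:
  Row 1: 28
  Row 2: 26
  Row 3: 34
  Row 4: 38
  Row 5: 9
Sum = 28 + 26 + 34 + 38 + 9 = 135

ANSWER: 135


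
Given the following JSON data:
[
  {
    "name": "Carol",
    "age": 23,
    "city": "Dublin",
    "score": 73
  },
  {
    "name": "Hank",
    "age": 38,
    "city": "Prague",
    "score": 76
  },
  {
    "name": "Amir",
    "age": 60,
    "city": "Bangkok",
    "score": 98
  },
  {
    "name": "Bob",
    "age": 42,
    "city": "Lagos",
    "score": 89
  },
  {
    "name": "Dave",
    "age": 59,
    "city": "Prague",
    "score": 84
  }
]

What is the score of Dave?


Looking up record where name = Dave
Record index: 4
Field 'score' = 84

ANSWER: 84


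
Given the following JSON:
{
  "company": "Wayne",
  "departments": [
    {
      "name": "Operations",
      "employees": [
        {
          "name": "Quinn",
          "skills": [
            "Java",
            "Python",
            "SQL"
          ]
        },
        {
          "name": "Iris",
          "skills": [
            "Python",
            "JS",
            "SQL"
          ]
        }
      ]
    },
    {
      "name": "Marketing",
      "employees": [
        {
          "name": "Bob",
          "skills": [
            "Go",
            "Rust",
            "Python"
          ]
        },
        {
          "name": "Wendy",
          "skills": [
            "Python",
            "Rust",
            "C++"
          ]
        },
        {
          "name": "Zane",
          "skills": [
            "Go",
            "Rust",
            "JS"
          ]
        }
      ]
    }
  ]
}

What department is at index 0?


Path: departments[0].name
Value: Operations

ANSWER: Operations


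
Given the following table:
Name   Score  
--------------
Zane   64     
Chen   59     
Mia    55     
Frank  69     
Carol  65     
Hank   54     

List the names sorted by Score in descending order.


Sorting by Score (descending):
  Frank: 69
  Carol: 65
  Zane: 64
  Chen: 59
  Mia: 55
  Hank: 54


ANSWER: Frank, Carol, Zane, Chen, Mia, Hank


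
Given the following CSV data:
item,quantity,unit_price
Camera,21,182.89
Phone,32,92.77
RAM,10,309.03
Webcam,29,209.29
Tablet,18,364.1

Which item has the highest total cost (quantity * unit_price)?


Computing row totals:
  Camera: 3840.69
  Phone: 2968.64
  RAM: 3090.3
  Webcam: 6069.41
  Tablet: 6553.8
Maximum: Tablet (6553.8)

ANSWER: Tablet


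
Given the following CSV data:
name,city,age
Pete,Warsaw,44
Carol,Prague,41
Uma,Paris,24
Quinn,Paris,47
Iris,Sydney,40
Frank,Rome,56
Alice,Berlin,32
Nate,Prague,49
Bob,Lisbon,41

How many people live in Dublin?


Scanning city column for 'Dublin':
Total matches: 0

ANSWER: 0


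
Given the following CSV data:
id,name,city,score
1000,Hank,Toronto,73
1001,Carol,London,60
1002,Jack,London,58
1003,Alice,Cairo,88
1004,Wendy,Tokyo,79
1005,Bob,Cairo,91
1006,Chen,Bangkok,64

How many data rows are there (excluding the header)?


Counting rows (excluding header):
Header: id,name,city,score
Data rows: 7

ANSWER: 7


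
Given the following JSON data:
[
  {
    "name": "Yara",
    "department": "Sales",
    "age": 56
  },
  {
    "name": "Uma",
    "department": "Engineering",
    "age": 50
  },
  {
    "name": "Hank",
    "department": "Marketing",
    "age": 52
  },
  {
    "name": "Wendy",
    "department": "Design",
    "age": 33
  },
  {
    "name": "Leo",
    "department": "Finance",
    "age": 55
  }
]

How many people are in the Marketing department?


Scanning records for department = Marketing
  Record 2: Hank
Count: 1

ANSWER: 1


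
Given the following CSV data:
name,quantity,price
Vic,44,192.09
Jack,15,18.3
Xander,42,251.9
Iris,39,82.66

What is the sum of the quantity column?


Values in 'quantity' column:
  Row 1: 44
  Row 2: 15
  Row 3: 42
  Row 4: 39
Sum = 44 + 15 + 42 + 39 = 140

ANSWER: 140


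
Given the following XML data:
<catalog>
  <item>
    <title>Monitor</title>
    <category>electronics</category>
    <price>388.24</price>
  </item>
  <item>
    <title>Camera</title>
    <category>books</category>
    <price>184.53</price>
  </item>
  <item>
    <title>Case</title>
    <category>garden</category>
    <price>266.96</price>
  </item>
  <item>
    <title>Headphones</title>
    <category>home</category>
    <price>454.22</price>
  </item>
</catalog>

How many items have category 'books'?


Scanning <item> elements for <category>books</category>:
  Item 2: Camera -> MATCH
Count: 1

ANSWER: 1


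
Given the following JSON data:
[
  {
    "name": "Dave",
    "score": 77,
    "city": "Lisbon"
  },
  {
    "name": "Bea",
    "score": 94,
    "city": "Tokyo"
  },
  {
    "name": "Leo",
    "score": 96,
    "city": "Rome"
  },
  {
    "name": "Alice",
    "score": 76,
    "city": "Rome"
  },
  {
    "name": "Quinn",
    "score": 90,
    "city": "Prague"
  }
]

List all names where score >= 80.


Filtering records where score >= 80:
  Dave (score=77) -> no
  Bea (score=94) -> YES
  Leo (score=96) -> YES
  Alice (score=76) -> no
  Quinn (score=90) -> YES


ANSWER: Bea, Leo, Quinn


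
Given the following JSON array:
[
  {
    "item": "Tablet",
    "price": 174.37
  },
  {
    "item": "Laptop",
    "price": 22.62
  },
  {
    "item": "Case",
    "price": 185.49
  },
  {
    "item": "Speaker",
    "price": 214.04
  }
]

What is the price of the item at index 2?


Array index 2 -> Case
price = 185.49

ANSWER: 185.49


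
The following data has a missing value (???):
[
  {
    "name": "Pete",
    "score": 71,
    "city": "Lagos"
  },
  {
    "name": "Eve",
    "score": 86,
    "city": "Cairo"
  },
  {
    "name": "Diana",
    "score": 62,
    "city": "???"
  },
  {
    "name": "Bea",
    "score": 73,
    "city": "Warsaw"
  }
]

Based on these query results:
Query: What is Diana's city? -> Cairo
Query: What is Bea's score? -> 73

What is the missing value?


The missing value is Diana's city
From query: Diana's city = Cairo

ANSWER: Cairo


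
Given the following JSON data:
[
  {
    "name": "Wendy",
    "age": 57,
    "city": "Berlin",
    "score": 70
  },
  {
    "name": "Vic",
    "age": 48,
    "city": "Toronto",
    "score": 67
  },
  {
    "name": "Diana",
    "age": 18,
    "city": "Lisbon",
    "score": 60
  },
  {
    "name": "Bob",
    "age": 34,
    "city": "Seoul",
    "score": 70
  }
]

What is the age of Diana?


Looking up record where name = Diana
Record index: 2
Field 'age' = 18

ANSWER: 18


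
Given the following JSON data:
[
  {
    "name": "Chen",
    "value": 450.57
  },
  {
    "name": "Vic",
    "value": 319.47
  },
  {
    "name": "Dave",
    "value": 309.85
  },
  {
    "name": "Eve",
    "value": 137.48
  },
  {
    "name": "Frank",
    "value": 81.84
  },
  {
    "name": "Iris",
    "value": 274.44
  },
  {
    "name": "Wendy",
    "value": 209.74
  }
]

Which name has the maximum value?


Comparing values:
  Chen: 450.57
  Vic: 319.47
  Dave: 309.85
  Eve: 137.48
  Frank: 81.84
  Iris: 274.44
  Wendy: 209.74
Maximum: Chen (450.57)

ANSWER: Chen


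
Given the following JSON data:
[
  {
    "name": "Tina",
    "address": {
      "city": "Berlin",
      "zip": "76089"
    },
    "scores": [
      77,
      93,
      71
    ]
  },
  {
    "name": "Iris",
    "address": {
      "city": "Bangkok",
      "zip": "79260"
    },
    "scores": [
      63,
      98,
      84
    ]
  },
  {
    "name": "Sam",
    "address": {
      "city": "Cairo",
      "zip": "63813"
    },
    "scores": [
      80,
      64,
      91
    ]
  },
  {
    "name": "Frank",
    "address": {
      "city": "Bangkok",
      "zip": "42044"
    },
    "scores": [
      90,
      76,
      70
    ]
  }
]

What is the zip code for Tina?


Path: records[0].address.zip
Value: 76089

ANSWER: 76089


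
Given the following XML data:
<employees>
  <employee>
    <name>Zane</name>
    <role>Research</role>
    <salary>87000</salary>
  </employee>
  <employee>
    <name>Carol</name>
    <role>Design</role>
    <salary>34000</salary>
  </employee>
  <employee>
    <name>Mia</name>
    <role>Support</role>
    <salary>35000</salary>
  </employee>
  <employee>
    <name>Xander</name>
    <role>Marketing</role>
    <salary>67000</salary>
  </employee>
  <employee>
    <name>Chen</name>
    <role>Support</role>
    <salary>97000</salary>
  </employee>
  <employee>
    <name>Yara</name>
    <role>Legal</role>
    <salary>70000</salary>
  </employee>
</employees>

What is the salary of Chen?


Searching for <employee> with <name>Chen</name>
Found at position 5
<salary>97000</salary>

ANSWER: 97000


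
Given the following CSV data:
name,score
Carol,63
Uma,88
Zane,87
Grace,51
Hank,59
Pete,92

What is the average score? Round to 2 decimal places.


Scores: 63, 88, 87, 51, 59, 92
Sum = 440
Count = 6
Average = 440 / 6 = 73.33

ANSWER: 73.33


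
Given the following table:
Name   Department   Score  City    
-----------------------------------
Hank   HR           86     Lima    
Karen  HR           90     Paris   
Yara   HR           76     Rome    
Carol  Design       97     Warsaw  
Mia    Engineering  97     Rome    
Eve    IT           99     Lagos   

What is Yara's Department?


Row 3: Yara
Department = HR

ANSWER: HR
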